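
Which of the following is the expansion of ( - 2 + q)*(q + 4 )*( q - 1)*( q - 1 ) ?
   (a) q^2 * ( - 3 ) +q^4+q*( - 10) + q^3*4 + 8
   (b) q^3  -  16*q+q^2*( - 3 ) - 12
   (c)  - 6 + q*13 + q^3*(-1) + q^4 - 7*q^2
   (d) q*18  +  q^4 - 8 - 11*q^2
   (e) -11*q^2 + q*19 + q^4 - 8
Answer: d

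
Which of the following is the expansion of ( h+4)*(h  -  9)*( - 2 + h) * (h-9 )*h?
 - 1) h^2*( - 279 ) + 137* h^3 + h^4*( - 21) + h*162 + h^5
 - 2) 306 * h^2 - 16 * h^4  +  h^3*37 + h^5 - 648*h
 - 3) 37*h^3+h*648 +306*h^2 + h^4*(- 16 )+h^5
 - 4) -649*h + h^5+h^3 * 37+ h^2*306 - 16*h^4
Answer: 2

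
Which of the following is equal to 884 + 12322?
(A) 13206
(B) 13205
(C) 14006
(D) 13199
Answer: A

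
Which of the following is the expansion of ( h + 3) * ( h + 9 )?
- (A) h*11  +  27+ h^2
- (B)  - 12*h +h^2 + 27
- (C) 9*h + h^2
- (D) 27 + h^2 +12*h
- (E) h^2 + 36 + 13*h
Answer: D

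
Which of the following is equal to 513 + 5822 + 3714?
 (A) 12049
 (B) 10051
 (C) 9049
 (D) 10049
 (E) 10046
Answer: D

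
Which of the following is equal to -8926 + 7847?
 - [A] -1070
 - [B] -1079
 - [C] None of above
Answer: B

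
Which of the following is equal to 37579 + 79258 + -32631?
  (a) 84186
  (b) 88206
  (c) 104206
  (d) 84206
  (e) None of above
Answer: d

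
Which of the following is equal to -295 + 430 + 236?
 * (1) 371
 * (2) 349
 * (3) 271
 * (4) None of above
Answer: 1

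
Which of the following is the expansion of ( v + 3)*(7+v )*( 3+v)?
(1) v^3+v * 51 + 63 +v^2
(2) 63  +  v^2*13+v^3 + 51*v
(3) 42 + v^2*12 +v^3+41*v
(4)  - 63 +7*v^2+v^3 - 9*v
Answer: 2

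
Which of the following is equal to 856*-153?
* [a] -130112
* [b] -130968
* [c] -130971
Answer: b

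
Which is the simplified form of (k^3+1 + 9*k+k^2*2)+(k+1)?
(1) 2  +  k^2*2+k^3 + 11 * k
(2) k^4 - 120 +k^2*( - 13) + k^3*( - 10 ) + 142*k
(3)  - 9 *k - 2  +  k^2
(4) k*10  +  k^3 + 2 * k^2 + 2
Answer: 4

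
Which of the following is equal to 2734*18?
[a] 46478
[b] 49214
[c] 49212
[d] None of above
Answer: c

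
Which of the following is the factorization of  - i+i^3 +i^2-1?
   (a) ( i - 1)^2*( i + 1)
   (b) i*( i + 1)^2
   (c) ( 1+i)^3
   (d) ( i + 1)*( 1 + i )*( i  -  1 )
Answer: d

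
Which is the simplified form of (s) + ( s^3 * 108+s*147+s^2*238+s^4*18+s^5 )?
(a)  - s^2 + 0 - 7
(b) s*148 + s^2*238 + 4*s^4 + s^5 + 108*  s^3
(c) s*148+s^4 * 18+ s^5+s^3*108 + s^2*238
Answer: c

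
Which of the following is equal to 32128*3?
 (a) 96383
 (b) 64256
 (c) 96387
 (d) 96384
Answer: d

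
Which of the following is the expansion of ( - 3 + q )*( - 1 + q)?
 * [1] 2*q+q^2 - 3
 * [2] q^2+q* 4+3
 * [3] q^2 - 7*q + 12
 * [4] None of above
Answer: 4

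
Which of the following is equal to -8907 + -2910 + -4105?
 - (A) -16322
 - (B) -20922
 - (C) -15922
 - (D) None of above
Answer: C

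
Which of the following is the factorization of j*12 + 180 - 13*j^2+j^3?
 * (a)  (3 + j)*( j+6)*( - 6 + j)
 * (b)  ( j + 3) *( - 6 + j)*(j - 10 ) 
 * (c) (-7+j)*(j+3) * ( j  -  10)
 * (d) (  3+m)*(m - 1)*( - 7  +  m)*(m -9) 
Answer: b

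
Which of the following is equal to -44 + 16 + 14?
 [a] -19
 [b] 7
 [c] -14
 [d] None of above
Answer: c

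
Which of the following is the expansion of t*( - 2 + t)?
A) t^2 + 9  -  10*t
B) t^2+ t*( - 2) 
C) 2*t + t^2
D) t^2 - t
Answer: B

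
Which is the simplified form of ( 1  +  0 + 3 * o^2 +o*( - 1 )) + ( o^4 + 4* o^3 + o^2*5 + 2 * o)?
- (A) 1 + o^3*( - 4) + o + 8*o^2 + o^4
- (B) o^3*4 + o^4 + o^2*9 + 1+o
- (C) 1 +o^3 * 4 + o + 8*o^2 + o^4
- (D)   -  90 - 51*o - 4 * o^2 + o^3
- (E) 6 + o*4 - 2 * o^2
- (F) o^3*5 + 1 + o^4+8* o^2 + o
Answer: C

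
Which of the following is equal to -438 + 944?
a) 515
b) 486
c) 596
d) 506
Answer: d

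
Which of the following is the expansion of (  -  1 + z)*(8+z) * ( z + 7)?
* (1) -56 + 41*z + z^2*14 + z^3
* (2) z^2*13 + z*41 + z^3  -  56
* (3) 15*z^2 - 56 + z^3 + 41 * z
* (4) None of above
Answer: 1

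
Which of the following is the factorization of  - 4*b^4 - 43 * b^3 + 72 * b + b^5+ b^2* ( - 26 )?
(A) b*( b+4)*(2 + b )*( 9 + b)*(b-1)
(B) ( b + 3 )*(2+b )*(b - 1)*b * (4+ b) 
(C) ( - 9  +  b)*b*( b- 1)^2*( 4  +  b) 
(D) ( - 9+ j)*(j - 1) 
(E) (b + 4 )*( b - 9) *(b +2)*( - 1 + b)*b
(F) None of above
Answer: E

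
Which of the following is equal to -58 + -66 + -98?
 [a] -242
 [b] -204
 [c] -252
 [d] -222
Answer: d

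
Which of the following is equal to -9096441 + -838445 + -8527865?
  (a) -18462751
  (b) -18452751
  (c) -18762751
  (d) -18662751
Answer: a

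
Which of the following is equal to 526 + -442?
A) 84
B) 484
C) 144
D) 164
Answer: A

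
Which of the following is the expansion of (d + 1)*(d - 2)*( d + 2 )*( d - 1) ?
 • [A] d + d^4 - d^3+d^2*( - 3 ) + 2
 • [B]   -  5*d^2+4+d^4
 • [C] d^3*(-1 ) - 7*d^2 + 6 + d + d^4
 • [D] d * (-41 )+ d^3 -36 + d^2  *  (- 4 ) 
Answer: B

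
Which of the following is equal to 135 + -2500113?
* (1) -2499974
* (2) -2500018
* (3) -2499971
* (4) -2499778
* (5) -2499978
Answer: 5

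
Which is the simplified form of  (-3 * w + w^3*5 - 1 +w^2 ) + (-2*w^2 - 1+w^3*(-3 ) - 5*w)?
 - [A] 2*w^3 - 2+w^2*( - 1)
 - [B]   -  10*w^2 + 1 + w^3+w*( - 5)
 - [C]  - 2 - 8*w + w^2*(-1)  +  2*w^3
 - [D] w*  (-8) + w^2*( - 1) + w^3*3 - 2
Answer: C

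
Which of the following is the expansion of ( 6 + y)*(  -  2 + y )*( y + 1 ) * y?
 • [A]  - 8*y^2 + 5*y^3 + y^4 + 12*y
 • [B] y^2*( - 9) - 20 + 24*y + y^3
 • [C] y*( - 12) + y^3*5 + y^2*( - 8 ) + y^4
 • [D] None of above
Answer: C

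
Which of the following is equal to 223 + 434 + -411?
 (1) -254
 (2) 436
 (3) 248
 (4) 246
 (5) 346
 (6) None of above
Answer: 4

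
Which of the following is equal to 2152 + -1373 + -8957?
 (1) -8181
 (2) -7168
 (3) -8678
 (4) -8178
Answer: 4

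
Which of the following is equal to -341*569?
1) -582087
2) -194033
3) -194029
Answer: 3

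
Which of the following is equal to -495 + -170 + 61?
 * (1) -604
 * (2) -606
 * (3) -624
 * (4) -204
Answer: 1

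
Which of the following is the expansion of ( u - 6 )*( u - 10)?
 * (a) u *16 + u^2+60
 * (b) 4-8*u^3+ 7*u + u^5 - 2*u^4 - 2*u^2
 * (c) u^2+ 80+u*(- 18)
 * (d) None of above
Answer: d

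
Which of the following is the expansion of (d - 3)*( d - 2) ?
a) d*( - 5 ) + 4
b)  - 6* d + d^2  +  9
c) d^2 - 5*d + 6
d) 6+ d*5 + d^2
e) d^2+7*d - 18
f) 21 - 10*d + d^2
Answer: c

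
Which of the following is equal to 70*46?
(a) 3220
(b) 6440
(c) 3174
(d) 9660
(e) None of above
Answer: a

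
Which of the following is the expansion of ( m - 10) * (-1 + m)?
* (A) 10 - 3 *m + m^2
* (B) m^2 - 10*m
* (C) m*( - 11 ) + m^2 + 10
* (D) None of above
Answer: C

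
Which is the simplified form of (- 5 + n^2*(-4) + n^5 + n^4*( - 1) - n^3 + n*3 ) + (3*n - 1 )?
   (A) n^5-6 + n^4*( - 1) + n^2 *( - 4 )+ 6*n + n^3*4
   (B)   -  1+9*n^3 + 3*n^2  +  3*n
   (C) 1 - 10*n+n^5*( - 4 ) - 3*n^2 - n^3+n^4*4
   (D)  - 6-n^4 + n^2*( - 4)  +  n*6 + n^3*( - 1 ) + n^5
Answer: D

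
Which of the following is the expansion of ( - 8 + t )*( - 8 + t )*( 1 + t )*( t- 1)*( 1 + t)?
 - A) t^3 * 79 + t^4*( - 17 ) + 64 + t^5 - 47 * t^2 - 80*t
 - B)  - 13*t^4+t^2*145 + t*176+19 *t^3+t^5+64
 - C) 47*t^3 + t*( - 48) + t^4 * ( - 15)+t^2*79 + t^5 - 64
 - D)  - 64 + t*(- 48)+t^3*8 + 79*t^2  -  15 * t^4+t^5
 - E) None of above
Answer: C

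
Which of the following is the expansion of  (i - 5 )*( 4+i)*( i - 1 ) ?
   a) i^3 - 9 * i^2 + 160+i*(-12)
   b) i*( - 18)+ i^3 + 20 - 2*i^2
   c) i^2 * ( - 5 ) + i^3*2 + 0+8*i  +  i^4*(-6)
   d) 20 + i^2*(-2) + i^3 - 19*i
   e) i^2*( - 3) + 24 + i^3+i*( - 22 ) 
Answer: d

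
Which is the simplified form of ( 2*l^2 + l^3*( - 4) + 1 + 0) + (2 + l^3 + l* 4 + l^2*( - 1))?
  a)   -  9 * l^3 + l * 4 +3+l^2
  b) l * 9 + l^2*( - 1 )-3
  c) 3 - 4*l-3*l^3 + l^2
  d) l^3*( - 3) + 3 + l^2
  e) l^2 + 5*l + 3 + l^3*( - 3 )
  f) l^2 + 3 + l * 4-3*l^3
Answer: f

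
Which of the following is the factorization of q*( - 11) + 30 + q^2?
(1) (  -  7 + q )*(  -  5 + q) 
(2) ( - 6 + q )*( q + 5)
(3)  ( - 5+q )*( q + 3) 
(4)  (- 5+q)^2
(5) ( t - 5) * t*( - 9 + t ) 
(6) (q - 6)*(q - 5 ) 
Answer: 6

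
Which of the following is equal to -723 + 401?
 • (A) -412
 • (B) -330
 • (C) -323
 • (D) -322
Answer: D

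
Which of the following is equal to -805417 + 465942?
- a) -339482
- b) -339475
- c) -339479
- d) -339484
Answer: b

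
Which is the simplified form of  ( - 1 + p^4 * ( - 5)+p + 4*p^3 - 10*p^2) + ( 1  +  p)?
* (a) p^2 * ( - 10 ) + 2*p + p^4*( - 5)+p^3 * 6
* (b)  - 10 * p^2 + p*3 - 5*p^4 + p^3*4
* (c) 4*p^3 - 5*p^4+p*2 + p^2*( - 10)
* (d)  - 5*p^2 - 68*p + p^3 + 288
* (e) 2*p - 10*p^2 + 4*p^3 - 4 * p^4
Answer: c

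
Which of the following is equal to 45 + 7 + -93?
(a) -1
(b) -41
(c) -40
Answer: b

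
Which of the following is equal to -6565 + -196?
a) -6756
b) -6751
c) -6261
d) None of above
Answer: d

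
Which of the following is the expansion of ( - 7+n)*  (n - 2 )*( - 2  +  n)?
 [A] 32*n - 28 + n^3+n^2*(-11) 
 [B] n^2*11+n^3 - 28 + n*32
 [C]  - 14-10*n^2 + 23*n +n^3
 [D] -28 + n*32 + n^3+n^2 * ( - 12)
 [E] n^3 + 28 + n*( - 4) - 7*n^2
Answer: A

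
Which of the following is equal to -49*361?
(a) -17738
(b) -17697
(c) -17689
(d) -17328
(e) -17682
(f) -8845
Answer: c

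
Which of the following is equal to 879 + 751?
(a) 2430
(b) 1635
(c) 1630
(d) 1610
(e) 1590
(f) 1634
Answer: c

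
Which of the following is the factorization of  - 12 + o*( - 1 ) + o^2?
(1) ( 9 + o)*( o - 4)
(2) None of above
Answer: 2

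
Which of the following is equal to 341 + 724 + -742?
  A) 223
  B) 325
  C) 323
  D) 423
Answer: C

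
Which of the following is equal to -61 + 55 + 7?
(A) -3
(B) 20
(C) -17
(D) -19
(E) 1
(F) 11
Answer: E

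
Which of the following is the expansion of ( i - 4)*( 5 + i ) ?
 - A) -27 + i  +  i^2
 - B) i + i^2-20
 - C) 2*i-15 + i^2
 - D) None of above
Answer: B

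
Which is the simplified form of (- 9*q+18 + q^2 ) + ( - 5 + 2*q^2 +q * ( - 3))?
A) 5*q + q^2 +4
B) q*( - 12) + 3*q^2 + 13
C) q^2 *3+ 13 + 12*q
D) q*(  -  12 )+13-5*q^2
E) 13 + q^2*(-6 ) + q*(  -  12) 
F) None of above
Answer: B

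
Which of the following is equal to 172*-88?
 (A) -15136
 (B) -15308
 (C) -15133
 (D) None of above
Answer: A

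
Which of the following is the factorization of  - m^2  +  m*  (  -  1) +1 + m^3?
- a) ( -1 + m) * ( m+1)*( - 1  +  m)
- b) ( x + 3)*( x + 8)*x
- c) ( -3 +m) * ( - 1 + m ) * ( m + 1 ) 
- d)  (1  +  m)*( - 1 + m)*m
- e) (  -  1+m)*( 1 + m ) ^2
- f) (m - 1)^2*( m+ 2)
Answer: a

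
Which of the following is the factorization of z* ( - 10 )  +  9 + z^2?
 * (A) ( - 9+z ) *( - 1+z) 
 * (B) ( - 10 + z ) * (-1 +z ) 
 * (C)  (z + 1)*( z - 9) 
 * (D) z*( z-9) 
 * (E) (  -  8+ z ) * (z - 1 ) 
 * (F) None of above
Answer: A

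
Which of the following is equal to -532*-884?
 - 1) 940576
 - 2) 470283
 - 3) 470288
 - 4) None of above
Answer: 3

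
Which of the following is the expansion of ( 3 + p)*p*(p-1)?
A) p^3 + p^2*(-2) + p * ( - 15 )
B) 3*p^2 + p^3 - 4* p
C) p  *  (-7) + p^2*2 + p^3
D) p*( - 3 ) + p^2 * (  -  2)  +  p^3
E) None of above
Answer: E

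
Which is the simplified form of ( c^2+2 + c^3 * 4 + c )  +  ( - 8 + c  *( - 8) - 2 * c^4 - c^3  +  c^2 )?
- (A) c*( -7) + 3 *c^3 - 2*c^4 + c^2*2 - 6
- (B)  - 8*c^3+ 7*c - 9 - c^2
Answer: A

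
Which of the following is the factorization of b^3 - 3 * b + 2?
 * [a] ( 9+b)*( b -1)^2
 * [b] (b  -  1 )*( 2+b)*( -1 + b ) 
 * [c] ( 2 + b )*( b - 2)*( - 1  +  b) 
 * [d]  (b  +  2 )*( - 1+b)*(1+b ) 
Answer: b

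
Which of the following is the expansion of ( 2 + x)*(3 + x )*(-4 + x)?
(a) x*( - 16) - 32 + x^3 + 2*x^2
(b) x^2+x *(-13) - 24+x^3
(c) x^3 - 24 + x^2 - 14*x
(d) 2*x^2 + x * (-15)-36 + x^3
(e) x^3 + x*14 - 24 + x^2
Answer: c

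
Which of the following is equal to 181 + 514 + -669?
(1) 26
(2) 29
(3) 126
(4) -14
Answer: 1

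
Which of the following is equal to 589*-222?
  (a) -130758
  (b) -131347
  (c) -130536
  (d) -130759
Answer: a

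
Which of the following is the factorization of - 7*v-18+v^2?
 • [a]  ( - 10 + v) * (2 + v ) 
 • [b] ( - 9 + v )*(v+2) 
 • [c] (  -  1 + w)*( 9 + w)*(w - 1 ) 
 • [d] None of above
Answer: b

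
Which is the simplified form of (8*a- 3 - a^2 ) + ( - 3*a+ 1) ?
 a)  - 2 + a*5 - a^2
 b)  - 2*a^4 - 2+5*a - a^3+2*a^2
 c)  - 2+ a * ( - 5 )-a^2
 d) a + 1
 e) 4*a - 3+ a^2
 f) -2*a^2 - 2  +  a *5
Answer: a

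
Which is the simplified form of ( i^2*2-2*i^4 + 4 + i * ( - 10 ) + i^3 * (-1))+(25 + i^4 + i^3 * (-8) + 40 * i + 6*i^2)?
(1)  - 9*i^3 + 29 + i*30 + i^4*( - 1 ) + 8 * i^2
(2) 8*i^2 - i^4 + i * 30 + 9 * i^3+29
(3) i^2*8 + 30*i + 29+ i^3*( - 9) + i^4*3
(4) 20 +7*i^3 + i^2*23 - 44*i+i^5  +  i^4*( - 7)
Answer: 1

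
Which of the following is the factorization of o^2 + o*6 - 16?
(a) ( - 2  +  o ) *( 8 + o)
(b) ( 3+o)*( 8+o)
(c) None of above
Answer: a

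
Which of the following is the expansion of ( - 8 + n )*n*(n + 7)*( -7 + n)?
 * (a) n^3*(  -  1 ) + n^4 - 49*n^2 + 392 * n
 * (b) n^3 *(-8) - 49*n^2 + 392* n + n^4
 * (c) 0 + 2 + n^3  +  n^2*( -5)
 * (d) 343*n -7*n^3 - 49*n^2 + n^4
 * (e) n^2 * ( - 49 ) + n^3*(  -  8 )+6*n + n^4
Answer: b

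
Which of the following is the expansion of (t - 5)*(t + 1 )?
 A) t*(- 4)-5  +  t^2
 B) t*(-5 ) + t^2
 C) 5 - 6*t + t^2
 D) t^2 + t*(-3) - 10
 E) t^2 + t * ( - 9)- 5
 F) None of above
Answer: A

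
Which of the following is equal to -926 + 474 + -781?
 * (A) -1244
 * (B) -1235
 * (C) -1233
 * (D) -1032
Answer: C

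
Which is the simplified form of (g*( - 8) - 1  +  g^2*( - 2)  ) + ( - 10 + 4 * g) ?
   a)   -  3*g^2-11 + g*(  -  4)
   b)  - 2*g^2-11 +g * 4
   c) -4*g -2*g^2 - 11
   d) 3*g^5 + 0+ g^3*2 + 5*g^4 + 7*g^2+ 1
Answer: c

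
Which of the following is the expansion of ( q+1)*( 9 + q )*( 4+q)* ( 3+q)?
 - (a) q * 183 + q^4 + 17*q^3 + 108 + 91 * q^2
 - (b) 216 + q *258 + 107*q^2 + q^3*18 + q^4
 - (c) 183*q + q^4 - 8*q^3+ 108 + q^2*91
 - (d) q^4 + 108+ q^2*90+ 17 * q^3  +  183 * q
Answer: a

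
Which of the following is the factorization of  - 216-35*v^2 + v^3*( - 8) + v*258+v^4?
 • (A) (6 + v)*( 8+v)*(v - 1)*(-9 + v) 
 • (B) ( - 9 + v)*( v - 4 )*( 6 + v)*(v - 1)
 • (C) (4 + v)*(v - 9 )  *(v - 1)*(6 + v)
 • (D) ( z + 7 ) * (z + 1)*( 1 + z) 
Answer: B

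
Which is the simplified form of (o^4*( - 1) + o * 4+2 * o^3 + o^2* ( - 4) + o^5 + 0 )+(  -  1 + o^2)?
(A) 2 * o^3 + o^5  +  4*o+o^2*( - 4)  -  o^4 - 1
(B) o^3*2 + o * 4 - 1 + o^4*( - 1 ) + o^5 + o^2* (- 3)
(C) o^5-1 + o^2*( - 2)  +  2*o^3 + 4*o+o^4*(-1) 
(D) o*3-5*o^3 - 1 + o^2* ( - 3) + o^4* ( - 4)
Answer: B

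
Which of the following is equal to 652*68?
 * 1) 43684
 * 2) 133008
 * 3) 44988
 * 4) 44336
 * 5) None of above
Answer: 4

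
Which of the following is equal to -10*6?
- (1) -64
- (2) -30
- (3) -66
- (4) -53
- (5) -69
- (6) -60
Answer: 6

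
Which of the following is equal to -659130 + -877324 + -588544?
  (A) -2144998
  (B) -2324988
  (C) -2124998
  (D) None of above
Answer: C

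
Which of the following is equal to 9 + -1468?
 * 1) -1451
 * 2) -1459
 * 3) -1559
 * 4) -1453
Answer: 2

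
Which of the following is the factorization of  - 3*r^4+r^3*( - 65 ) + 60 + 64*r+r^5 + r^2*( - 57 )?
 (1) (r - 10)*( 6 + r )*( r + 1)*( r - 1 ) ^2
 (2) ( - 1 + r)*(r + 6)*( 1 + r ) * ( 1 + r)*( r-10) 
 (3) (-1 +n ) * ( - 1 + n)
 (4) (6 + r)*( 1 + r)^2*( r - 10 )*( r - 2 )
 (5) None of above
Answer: 2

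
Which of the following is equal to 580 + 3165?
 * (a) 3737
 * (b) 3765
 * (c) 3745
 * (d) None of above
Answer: c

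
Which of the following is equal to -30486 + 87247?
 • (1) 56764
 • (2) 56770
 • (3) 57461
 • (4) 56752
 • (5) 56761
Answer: 5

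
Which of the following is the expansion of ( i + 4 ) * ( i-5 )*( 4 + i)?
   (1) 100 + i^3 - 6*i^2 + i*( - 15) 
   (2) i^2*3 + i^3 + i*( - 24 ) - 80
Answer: 2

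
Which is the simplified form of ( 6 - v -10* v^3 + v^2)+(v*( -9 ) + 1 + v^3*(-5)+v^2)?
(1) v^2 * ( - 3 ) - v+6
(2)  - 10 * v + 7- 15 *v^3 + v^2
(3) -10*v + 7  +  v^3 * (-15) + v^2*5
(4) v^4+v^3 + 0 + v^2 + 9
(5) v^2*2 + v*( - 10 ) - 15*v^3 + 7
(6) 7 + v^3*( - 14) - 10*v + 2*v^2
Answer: 5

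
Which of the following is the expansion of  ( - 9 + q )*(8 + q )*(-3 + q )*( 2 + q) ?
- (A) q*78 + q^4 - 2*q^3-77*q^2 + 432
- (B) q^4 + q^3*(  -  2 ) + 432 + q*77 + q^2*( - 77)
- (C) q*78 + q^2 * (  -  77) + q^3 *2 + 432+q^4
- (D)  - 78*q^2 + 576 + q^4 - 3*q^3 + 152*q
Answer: A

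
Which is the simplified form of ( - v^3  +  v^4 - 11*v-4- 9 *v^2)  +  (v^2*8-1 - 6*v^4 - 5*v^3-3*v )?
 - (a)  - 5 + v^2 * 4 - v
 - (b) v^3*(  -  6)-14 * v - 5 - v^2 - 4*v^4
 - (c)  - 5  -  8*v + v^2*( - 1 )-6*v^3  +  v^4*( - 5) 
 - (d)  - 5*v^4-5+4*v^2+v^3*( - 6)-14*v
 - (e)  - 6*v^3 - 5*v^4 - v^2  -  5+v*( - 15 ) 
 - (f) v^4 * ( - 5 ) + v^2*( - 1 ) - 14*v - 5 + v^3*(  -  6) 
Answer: f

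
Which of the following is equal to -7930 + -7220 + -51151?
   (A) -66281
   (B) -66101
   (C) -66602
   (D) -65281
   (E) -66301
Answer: E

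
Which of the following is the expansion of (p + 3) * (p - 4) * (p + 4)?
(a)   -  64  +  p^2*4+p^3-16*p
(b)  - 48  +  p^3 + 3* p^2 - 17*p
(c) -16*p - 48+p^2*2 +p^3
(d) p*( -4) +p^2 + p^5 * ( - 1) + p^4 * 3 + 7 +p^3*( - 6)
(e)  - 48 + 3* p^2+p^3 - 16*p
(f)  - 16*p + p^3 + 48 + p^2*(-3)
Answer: e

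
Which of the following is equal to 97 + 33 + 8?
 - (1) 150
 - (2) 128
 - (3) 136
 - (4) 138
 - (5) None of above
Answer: 4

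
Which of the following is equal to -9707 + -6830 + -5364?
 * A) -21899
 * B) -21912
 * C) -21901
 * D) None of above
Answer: C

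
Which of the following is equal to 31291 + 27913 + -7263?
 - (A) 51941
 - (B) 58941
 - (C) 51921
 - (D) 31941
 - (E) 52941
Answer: A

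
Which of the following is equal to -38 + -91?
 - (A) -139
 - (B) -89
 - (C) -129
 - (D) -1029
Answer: C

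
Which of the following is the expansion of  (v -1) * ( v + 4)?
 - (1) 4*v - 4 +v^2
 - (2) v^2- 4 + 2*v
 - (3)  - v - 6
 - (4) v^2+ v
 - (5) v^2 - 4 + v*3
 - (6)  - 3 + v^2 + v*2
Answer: 5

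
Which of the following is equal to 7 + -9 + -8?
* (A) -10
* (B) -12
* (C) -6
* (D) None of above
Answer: A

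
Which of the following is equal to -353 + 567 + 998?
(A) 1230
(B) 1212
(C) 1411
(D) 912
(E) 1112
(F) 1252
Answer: B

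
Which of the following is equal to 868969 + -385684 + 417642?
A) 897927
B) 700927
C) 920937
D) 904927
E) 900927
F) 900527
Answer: E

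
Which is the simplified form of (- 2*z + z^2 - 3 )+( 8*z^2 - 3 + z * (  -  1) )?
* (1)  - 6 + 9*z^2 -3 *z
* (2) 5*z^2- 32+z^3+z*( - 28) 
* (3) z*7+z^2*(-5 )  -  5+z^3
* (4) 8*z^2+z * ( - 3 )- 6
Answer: 1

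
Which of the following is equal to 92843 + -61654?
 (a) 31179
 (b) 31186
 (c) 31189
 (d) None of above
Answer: c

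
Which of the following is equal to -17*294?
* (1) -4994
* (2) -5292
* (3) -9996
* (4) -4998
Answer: 4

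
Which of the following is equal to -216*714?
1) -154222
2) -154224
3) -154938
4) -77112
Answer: 2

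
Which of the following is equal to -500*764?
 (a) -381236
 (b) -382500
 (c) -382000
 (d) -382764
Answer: c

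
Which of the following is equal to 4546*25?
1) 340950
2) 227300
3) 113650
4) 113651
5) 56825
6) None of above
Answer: 3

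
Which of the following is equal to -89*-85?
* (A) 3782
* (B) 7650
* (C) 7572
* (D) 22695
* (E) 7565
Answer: E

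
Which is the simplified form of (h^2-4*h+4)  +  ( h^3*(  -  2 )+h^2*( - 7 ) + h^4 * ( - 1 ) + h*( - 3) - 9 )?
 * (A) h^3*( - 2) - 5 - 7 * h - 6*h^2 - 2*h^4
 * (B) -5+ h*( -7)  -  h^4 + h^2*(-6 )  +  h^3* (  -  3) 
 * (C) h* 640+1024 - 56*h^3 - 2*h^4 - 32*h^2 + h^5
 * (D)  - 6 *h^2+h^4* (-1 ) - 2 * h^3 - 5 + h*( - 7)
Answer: D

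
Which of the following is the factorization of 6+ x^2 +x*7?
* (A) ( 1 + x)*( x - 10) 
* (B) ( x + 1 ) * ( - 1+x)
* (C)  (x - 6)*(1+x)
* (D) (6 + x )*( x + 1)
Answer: D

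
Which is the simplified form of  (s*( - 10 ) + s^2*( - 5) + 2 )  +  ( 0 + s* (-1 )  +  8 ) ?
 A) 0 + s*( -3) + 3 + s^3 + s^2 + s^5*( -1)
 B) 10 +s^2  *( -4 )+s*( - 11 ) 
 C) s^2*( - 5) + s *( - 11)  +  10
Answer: C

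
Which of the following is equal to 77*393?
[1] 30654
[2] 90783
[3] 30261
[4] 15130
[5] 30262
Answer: 3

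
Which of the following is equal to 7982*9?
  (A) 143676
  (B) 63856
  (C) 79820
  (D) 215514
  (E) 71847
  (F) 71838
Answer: F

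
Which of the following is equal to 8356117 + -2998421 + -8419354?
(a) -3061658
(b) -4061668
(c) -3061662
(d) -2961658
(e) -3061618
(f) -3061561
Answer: a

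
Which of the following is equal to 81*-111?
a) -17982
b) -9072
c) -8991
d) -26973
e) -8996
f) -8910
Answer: c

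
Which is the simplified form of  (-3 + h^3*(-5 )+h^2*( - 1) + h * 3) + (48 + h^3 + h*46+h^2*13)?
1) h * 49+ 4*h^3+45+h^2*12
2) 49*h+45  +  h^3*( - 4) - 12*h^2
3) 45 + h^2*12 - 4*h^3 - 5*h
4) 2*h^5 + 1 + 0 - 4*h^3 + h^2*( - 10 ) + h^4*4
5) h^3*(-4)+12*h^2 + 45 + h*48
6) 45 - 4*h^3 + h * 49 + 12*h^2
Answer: 6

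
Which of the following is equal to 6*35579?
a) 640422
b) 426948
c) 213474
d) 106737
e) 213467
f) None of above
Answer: c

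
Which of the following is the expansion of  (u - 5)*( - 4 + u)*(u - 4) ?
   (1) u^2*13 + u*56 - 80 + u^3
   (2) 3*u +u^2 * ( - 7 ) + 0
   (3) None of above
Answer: 3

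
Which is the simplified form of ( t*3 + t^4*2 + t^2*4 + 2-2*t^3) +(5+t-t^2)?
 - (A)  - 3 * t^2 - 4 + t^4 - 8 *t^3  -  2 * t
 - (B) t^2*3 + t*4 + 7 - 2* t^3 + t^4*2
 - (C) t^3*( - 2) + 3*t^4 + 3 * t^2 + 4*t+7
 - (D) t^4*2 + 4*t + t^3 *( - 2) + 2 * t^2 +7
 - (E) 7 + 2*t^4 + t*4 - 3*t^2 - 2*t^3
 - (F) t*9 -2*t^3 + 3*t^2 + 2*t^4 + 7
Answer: B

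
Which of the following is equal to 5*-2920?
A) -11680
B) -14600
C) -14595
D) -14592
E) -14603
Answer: B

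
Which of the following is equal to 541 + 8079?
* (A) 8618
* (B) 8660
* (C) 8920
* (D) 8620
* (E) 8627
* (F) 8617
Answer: D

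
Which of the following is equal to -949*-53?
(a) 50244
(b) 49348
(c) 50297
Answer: c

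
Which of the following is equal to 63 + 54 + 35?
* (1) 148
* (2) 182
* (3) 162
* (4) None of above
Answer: 4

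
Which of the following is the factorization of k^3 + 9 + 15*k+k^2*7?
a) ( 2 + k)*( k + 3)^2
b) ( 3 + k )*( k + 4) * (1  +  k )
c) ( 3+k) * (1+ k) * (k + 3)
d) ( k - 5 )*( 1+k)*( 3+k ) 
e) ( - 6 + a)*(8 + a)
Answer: c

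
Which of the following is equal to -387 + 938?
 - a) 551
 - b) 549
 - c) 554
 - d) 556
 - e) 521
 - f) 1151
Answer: a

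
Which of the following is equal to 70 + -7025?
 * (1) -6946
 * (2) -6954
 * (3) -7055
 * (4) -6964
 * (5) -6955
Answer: 5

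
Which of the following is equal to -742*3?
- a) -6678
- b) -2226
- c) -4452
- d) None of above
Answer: b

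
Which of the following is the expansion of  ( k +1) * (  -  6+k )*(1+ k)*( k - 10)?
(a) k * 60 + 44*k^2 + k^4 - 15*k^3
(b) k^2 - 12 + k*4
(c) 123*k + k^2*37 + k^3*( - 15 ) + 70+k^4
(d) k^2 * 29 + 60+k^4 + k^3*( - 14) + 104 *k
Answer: d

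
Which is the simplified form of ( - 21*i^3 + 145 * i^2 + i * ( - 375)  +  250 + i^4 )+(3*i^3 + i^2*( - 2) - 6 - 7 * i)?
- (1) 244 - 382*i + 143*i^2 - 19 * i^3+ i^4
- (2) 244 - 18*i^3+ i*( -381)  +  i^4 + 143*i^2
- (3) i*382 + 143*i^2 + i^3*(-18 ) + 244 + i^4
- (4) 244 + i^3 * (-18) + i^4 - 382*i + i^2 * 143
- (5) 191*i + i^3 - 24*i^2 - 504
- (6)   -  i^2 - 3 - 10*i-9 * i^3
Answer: 4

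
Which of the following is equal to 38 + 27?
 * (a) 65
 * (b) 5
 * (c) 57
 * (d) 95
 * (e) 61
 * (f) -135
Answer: a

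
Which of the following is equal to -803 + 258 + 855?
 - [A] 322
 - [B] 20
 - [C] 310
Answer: C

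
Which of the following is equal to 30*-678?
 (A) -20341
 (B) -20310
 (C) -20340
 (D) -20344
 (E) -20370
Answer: C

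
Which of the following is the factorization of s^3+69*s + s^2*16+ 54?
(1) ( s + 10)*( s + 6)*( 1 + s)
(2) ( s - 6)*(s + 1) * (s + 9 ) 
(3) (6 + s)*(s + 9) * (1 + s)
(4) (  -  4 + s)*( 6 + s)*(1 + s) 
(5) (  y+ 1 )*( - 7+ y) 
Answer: 3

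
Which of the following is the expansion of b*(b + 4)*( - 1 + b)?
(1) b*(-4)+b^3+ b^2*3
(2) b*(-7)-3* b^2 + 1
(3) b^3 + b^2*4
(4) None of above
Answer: 1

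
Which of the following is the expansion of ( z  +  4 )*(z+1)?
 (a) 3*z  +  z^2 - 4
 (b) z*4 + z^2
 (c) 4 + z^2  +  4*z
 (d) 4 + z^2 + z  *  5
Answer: d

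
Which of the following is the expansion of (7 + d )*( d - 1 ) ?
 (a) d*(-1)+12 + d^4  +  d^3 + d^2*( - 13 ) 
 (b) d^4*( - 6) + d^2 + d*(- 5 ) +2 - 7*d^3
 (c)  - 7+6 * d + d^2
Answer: c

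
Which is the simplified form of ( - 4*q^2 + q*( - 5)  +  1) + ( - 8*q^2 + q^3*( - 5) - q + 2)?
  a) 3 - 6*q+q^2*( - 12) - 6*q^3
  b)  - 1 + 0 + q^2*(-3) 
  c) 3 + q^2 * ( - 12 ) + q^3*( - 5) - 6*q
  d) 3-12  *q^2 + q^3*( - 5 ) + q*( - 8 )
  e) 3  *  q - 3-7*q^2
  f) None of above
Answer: c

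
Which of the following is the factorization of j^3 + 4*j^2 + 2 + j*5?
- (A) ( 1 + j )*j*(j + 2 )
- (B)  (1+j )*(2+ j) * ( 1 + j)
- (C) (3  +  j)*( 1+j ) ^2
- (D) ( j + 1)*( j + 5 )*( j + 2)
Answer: B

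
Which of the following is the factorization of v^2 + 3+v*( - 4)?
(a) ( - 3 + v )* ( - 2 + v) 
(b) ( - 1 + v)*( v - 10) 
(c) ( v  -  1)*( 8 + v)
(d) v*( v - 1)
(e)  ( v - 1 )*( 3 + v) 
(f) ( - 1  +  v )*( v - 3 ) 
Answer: f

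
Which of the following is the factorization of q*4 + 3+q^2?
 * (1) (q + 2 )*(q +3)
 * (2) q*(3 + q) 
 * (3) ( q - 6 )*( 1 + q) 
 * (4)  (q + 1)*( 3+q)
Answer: 4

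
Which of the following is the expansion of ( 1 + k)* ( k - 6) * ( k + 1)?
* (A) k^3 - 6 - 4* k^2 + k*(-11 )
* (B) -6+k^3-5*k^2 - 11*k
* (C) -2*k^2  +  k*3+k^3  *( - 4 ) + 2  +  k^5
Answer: A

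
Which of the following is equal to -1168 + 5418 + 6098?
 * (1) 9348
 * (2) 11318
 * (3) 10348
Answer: 3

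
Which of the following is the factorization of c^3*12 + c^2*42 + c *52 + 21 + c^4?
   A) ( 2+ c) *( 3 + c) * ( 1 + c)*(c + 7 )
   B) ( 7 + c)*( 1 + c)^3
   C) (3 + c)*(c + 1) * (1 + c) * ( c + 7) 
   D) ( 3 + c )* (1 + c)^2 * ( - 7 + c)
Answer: C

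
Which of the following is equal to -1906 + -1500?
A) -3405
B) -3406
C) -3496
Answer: B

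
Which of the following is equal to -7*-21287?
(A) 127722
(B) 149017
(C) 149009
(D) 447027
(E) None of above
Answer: C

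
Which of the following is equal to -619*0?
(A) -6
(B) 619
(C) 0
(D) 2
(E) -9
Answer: C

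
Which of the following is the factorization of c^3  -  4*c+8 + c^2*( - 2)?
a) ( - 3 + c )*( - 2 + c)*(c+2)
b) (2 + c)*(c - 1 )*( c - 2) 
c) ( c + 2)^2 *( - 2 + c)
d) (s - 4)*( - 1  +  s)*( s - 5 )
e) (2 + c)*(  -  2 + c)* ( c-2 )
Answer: e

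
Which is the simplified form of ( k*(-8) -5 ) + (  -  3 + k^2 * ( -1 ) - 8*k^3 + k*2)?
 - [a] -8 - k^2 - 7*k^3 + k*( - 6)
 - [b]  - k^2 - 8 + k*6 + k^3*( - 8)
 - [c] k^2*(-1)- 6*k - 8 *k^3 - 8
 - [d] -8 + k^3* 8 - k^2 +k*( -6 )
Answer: c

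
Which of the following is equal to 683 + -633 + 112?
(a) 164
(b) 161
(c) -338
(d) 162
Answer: d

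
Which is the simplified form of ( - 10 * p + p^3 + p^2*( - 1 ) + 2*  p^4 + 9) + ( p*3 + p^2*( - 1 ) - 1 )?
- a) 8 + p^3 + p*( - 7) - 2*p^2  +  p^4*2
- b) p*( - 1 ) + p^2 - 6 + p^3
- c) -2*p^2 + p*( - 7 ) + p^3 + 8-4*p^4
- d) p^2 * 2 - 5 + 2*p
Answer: a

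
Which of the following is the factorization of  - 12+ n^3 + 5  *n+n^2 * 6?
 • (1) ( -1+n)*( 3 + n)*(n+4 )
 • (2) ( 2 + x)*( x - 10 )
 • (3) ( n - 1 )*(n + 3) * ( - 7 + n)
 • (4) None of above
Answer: 1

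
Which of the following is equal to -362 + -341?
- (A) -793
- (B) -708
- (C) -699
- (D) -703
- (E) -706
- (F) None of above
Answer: D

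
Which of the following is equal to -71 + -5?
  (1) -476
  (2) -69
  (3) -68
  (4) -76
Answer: 4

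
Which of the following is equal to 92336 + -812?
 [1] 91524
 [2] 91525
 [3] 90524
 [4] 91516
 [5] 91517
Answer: 1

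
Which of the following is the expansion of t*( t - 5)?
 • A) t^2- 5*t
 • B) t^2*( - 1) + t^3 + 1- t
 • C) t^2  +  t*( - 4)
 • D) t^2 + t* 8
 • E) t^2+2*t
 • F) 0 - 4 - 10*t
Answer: A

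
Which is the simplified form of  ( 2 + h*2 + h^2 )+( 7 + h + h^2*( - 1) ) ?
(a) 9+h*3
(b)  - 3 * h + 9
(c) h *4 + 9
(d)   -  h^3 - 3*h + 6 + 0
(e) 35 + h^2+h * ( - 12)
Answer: a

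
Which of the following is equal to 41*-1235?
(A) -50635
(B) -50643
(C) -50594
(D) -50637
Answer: A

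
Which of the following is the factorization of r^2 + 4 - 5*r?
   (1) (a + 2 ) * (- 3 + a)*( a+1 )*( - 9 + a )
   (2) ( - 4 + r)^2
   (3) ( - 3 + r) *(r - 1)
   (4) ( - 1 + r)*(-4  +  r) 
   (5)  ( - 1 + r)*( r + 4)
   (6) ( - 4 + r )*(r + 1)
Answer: 4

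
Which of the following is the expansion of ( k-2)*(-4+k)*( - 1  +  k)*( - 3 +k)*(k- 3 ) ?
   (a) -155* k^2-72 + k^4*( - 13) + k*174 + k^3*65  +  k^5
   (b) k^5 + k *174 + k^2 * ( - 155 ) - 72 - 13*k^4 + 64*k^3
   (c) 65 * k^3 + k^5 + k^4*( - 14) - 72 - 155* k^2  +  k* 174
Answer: a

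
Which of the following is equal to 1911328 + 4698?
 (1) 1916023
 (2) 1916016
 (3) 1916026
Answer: 3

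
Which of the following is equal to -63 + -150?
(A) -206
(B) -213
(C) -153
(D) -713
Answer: B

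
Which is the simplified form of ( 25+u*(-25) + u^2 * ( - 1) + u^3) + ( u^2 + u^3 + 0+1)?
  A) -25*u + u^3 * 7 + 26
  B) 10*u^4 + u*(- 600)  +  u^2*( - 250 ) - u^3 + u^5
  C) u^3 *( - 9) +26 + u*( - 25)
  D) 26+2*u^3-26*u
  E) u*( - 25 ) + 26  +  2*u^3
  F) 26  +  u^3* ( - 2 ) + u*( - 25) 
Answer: E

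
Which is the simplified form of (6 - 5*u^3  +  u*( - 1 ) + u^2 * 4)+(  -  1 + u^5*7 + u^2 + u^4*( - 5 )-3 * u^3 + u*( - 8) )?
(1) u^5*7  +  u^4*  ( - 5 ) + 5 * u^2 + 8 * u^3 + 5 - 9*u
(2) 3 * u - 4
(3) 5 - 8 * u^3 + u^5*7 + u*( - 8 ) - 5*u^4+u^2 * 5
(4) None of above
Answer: 4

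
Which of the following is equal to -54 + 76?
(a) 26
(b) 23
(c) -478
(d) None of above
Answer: d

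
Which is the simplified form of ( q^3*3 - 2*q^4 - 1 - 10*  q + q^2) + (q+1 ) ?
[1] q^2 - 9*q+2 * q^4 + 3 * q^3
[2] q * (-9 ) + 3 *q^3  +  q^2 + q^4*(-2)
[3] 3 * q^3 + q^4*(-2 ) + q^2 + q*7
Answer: 2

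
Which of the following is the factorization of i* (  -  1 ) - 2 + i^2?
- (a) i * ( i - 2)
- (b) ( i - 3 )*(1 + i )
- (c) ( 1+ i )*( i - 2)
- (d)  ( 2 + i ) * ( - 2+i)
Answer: c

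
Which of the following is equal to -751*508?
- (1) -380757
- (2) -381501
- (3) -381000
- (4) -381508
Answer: 4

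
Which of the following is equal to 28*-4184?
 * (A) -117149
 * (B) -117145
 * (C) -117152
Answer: C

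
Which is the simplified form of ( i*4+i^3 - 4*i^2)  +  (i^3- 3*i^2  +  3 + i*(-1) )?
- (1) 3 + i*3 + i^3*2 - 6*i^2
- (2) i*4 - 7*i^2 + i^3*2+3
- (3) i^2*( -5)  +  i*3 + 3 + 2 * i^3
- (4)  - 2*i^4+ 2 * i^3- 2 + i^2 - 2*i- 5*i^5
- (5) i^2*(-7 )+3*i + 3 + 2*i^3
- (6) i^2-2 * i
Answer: 5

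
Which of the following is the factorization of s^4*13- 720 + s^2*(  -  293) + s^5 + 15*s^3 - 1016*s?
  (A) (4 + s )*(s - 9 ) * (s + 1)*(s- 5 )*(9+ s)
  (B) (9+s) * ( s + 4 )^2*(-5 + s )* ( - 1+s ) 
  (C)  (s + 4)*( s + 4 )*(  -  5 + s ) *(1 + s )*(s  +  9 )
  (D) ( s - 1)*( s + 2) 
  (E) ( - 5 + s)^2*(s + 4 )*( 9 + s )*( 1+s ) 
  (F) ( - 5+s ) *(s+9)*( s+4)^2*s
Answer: C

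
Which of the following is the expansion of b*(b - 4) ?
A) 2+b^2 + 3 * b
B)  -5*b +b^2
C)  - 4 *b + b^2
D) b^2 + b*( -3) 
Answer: C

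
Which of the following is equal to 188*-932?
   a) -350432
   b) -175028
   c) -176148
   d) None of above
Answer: d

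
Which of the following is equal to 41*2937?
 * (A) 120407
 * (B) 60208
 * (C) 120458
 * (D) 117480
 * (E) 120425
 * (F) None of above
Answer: F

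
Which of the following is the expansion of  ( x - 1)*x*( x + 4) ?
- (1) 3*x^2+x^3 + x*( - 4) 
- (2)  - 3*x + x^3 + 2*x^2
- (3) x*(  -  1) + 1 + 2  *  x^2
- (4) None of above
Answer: 1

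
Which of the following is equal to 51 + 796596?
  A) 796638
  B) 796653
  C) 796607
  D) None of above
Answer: D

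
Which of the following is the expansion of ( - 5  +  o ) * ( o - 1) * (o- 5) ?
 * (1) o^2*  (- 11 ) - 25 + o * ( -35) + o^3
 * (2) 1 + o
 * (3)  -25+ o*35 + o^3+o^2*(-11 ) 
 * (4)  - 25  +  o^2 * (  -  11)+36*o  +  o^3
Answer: 3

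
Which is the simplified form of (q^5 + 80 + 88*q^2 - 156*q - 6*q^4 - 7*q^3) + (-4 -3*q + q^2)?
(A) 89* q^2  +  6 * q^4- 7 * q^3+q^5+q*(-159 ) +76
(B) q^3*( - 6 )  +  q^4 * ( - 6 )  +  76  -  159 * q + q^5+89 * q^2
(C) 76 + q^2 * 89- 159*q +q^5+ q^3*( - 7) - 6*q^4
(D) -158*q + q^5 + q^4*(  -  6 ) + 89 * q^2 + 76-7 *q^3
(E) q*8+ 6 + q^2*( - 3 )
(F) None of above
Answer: C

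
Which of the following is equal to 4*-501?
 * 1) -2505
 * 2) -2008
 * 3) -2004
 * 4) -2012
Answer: 3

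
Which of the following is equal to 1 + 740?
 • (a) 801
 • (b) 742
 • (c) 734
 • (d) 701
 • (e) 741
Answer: e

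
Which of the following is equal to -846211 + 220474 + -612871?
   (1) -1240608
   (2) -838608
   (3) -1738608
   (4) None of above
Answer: 4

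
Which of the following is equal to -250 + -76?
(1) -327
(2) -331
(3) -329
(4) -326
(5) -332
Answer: 4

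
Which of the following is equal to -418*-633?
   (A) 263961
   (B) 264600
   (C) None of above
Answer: C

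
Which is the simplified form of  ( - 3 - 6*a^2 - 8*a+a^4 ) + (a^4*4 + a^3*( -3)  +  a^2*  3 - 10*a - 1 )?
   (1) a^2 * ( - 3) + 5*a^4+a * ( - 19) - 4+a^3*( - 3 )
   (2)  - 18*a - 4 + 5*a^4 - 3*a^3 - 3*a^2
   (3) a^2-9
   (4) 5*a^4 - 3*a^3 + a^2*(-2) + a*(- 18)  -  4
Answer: 2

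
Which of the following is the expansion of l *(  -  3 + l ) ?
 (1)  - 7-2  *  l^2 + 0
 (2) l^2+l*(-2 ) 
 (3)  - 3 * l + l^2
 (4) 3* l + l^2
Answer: 3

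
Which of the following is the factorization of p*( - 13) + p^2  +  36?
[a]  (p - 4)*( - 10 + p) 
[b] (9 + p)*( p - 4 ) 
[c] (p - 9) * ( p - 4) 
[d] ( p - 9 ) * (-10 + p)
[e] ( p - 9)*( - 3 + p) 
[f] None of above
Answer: c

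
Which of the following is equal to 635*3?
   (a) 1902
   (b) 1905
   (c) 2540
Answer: b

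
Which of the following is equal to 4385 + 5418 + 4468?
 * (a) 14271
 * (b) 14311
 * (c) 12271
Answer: a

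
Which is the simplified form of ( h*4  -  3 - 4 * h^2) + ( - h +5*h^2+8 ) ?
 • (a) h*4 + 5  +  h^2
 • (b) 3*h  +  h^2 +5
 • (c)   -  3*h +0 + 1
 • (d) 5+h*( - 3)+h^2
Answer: b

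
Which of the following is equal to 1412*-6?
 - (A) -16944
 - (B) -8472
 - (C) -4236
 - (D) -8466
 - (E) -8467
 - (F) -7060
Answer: B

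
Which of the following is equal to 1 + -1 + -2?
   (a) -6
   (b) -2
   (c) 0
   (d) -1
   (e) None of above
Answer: b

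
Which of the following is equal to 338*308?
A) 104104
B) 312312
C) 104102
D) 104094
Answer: A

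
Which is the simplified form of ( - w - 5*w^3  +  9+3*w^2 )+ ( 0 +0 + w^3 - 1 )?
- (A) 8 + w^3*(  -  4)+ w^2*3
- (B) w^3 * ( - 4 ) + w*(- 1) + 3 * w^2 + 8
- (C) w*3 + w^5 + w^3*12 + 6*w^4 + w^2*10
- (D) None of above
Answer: B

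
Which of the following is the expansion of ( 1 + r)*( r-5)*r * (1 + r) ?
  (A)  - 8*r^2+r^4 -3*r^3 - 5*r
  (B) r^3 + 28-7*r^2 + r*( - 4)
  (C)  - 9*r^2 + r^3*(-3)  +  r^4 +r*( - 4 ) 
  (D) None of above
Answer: D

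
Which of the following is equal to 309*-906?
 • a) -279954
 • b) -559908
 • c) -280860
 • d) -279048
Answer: a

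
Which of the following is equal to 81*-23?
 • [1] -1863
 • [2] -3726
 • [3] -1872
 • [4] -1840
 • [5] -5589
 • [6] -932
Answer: 1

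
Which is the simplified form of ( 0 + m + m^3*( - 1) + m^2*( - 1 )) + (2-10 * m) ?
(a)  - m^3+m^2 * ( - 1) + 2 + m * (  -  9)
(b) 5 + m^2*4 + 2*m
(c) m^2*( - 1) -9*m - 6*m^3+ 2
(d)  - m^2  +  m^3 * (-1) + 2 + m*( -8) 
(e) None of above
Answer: a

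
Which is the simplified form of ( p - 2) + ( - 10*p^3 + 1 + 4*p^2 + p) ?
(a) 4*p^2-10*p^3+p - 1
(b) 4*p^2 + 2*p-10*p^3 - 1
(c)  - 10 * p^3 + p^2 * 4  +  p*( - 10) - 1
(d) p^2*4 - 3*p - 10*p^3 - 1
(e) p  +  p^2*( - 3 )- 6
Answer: b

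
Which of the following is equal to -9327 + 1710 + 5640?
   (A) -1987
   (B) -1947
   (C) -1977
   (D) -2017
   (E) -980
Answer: C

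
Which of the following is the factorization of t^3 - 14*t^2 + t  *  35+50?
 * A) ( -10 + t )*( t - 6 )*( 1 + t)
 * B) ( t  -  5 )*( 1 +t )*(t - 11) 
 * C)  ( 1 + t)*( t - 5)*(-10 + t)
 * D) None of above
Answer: C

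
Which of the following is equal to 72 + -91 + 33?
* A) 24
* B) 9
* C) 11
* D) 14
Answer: D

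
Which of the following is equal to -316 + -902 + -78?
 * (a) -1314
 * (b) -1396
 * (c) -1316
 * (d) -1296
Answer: d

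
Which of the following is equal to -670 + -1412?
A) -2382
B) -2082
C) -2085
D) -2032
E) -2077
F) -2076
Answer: B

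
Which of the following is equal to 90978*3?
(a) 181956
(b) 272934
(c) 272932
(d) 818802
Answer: b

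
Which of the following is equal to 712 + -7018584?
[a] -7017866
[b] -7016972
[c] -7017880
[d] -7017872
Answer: d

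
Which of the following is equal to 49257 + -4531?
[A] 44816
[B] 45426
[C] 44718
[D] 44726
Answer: D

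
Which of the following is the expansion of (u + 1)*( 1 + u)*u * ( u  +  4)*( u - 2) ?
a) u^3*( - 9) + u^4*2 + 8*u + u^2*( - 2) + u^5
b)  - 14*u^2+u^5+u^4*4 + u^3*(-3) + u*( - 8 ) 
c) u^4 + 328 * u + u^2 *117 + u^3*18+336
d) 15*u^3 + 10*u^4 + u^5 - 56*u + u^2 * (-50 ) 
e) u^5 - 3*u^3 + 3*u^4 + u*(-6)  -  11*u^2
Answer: b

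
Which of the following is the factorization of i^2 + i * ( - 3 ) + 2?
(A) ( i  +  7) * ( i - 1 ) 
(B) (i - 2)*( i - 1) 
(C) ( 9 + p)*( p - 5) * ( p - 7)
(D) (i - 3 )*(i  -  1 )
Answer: B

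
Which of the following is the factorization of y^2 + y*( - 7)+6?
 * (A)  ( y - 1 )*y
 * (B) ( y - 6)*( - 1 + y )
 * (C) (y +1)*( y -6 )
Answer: B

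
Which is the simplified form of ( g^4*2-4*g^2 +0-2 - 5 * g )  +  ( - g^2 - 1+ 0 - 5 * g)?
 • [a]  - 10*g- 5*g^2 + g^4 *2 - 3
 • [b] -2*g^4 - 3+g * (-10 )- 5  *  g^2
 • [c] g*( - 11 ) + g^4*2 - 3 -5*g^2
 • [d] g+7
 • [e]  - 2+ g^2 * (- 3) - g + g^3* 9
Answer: a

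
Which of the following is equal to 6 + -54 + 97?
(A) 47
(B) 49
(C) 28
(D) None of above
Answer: B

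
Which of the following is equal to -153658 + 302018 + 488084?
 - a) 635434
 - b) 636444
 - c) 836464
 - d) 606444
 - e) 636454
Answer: b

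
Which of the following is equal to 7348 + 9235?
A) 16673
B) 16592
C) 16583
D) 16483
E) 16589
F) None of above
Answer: C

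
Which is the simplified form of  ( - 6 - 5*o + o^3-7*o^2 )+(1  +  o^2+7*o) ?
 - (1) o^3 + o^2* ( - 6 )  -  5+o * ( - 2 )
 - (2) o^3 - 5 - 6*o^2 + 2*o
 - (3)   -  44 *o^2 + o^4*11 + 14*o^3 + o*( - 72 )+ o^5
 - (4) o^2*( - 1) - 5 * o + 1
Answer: 2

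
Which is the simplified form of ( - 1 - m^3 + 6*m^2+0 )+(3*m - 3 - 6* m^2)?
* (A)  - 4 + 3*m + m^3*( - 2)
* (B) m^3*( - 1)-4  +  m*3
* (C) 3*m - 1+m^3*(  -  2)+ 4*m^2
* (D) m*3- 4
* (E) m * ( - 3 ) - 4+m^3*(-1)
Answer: B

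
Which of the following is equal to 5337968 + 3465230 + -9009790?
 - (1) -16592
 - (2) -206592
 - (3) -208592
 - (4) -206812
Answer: 2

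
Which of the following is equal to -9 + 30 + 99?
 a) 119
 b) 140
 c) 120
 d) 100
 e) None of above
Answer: c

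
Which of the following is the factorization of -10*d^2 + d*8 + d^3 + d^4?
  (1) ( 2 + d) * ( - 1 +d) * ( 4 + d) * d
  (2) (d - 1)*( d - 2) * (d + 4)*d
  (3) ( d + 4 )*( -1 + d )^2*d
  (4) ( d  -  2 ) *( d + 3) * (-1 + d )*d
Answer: 2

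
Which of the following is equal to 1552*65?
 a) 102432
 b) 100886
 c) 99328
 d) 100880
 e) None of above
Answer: d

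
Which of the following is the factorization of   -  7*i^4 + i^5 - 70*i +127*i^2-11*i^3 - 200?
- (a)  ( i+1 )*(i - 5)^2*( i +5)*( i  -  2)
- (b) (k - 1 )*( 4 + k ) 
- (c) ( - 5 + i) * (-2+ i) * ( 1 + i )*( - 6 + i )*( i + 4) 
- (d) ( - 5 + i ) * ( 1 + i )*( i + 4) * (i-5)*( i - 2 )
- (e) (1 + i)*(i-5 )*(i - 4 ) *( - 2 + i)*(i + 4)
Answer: d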